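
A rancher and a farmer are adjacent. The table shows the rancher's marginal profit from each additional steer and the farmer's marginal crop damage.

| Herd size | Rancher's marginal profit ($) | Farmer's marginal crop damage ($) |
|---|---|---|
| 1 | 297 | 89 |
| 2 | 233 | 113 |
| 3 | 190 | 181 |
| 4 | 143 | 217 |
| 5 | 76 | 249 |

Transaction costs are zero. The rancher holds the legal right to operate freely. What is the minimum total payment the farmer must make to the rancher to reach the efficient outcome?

Left alone the rancher would choose level 5 (marginal profit stays positive).
Efficient level: k* = 3 (marginal profit ≥ marginal crop damage through 3).
The farmer must at least cover the rancher's forgone profit from cutting 5→3: 143 + 76 = 219.

$219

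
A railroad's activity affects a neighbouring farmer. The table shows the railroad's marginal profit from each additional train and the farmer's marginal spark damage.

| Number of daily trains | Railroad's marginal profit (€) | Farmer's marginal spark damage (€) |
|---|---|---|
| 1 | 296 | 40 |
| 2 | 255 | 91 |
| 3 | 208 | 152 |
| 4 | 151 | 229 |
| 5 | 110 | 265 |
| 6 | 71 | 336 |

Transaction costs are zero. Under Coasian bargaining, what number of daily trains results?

Bargaining reaches the level where marginal profit last exceeds marginal spark damage.
That holds through level 3 (208 ≥ 152) but not at 4 (151 < 229).

3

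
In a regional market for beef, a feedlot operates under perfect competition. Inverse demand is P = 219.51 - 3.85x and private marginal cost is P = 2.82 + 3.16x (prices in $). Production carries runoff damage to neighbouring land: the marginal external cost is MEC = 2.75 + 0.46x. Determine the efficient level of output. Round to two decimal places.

Social marginal cost = private MC + MEC = 5.57 + 3.62x.
Set SMC = demand: 5.57 + 3.62x = 219.51 - 3.85x → x* = 28.6399.

x* = 28.64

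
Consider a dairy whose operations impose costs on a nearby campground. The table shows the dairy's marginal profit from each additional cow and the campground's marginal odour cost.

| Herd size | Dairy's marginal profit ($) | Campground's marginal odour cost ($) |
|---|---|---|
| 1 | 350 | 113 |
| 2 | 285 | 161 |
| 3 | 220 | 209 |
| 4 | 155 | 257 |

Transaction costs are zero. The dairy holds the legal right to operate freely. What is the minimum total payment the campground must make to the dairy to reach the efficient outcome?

$155

Left alone the dairy would choose level 4 (marginal profit stays positive).
Efficient level: k* = 3 (marginal profit ≥ marginal odour cost through 3).
The campground must at least cover the dairy's forgone profit from cutting 4→3: 155 = 155.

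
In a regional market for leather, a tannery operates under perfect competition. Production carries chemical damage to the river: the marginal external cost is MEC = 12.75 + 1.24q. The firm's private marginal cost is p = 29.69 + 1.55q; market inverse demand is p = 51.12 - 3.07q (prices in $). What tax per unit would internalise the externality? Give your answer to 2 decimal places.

tax = $14.59 per unit

Social marginal cost = private MC + MEC = 42.44 + 2.79q.
Set SMC = demand: 42.44 + 2.79q = 51.12 - 3.07q → q* = 1.4812.
The Pigouvian tax equals MEC at q*: 12.75 + 1.24×1.4812 = 14.5867.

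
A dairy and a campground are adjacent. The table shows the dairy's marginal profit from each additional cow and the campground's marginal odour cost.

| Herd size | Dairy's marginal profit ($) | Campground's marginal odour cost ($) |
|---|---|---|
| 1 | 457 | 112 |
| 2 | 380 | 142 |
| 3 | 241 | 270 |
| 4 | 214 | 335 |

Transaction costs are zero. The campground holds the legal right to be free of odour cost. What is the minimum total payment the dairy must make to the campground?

Efficient level: marginal profit ≥ marginal odour cost through level 2, so k* = 2.
With the campground holding the right, the dairy must at least compensate total damage at k*: 112 + 142 = 254.

$254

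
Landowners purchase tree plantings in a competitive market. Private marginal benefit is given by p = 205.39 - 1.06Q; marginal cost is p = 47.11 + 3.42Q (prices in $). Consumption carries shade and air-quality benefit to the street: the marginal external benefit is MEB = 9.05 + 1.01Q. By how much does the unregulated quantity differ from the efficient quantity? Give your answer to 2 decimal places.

12.89 units

Market equilibrium (private): 47.11 + 3.42Q = 205.39 - 1.06Q → Q_m = 35.3304.
Social marginal benefit = demand + MEB = 214.44 - 0.05Q.
Set SMB = MC: 214.44 - 0.05Q = 47.11 + 3.42Q → Q* = 48.2219.
Gap = |35.3304 − 48.2219| = 12.8915.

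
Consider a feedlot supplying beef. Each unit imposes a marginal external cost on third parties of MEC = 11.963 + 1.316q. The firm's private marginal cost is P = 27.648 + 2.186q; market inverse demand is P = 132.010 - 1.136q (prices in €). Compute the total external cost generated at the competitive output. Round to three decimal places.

€1025.221

Market equilibrium (private): 27.648 + 2.186q = 132.010 - 1.136q → q_m = 31.4154.
Total external cost = ∫₀^{q_m} (11.963 + 1.316q) dq = 11.963×31.4154 + ½×1.316×31.4154² = 1025.2206.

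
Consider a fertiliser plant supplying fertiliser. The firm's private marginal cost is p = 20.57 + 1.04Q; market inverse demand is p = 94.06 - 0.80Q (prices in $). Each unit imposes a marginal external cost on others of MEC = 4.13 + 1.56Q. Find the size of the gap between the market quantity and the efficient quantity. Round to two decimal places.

Market equilibrium (private): 20.57 + 1.04Q = 94.06 - 0.80Q → Q_m = 39.9402.
Social marginal cost = private MC + MEC = 24.70 + 2.60Q.
Set SMC = demand: 24.70 + 2.60Q = 94.06 - 0.80Q → Q* = 20.4000.
Gap = |39.9402 − 20.4000| = 19.5402.

19.54 units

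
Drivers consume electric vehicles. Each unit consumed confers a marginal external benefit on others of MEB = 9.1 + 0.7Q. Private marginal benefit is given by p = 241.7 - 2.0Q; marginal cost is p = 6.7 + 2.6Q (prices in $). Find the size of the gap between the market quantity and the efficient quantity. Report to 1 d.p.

Market equilibrium (private): 6.7 + 2.6Q = 241.7 - 2.0Q → Q_m = 51.0870.
Social marginal benefit = demand + MEB = 250.8 - 1.3Q.
Set SMB = MC: 250.8 - 1.3Q = 6.7 + 2.6Q → Q* = 62.5897.
Gap = |51.0870 − 62.5897| = 11.5027.

11.5 units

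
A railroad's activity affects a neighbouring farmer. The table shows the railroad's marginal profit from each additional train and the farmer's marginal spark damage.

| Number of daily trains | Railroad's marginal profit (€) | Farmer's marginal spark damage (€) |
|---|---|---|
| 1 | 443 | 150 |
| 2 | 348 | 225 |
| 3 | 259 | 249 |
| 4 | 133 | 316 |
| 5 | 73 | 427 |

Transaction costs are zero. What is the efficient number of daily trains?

Bargaining reaches the level where marginal profit last exceeds marginal spark damage.
That holds through level 3 (259 ≥ 249) but not at 4 (133 < 316).

3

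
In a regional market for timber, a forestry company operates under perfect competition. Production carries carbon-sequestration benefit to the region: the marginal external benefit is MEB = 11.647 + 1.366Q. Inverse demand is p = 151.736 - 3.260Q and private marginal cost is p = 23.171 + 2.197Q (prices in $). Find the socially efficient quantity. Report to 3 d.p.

Social marginal cost = private MC − MEB = 11.524 + 0.831Q.
Set SMC = demand: 11.524 + 0.831Q = 151.736 - 3.260Q → Q* = 34.2733.

Q* = 34.273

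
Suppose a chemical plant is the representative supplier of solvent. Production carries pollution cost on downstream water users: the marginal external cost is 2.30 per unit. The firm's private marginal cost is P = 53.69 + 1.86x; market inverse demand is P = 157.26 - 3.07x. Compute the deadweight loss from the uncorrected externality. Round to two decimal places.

Market equilibrium (private): 53.69 + 1.86x = 157.26 - 3.07x → x_m = 21.0081.
Social marginal cost = private MC + MEC = 55.99 + 1.86x.
Set SMC = demand: 55.99 + 1.86x = 157.26 - 3.07x → x* = 20.5416.
Height of the DWL triangle at x_m is SMC(x_m) − demand(x_m) = MEC(x_m) = 2.3000.
DWL = ½ × 0.4665 × 2.3000 = 0.5365.

DWL = 0.54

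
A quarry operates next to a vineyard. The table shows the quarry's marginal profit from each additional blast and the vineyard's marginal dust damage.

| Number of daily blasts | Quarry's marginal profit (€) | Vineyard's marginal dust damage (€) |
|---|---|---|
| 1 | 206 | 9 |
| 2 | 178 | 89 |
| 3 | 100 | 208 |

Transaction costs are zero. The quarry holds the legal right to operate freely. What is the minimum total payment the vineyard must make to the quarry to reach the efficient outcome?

Left alone the quarry would choose level 3 (marginal profit stays positive).
Efficient level: k* = 2 (marginal profit ≥ marginal dust damage through 2).
The vineyard must at least cover the quarry's forgone profit from cutting 3→2: 100 = 100.

€100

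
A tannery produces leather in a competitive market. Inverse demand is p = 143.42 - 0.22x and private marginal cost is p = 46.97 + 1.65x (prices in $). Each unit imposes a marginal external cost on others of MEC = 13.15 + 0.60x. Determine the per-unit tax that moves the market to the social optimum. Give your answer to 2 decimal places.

Social marginal cost = private MC + MEC = 60.12 + 2.25x.
Set SMC = demand: 60.12 + 2.25x = 143.42 - 0.22x → x* = 33.7247.
The Pigouvian tax equals MEC at x*: 13.15 + 0.60×33.7247 = 33.3848.

tax = $33.38 per unit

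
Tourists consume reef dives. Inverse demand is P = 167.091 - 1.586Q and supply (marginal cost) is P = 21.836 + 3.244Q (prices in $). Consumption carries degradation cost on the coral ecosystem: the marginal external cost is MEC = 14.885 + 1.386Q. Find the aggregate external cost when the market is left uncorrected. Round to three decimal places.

$1074.404

Market equilibrium (private): 21.836 + 3.244Q = 167.091 - 1.586Q → Q_m = 30.0735.
Total external cost = ∫₀^{Q_m} (14.885 + 1.386Q) dQ = 14.885×30.0735 + ½×1.386×30.0735² = 1074.4039.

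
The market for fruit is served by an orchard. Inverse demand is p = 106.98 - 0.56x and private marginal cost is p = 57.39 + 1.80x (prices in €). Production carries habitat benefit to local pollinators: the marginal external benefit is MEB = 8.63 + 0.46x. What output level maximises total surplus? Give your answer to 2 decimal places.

x* = 30.64

Social marginal cost = private MC − MEB = 48.76 + 1.34x.
Set SMC = demand: 48.76 + 1.34x = 106.98 - 0.56x → x* = 30.6421.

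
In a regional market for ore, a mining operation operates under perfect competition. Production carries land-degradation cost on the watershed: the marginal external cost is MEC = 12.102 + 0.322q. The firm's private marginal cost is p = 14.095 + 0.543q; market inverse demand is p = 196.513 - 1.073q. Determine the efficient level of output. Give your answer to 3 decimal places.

q* = 87.882

Social marginal cost = private MC + MEC = 26.197 + 0.865q.
Set SMC = demand: 26.197 + 0.865q = 196.513 - 1.073q → q* = 87.8824.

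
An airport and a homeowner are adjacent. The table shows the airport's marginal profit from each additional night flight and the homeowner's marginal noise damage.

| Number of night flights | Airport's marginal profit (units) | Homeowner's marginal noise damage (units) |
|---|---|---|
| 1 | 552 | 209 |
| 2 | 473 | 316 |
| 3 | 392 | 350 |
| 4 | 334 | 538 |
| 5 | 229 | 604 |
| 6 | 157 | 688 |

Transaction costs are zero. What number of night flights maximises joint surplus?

Bargaining reaches the level where marginal profit last exceeds marginal noise damage.
That holds through level 3 (392 ≥ 350) but not at 4 (334 < 538).

3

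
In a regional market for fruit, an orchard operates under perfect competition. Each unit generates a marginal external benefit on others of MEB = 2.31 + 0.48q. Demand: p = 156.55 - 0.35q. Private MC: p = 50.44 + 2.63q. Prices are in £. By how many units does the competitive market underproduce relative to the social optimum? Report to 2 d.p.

7.76 units

Market equilibrium (private): 50.44 + 2.63q = 156.55 - 0.35q → q_m = 35.6074.
Social marginal cost = private MC − MEB = 48.13 + 2.15q.
Set SMC = demand: 48.13 + 2.15q = 156.55 - 0.35q → q* = 43.3680.
Gap = |35.6074 − 43.3680| = 7.7606.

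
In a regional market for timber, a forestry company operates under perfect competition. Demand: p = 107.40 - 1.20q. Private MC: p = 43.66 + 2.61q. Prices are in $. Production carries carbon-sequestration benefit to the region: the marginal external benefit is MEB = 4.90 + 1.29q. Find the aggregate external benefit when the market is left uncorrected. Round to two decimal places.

Market equilibrium (private): 43.66 + 2.61q = 107.40 - 1.20q → q_m = 16.7297.
Total external benefit = ∫₀^{q_m} (4.90 + 1.29q) dq = 4.90×16.7297 + ½×1.29×16.7297² = 262.5000.

$262.50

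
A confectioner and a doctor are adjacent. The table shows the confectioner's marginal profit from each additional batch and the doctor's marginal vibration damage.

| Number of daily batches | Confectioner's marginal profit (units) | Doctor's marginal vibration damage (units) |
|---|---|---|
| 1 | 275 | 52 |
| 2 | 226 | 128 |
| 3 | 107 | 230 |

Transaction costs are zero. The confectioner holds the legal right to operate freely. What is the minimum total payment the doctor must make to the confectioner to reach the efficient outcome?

107

Left alone the confectioner would choose level 3 (marginal profit stays positive).
Efficient level: k* = 2 (marginal profit ≥ marginal vibration damage through 2).
The doctor must at least cover the confectioner's forgone profit from cutting 3→2: 107 = 107.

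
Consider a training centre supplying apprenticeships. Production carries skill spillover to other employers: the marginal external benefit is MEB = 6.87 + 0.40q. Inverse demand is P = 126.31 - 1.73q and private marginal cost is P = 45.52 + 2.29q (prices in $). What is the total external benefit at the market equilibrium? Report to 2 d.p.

$218.84

Market equilibrium (private): 45.52 + 2.29q = 126.31 - 1.73q → q_m = 20.0970.
Total external benefit = ∫₀^{q_m} (6.87 + 0.40q) dq = 6.87×20.0970 + ½×0.40×20.0970² = 218.8443.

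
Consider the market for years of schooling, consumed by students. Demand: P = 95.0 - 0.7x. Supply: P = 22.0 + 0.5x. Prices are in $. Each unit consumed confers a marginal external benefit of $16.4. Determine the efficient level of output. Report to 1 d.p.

Social marginal benefit = demand + MEB = 111.4 - 0.7x.
Set SMB = MC: 111.4 - 0.7x = 22.0 + 0.5x → x* = 74.5000.

x* = 74.5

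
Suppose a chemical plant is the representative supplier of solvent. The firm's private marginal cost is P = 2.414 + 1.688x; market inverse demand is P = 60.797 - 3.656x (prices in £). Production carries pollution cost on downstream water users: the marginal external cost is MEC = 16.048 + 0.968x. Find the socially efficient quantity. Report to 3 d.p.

Social marginal cost = private MC + MEC = 18.462 + 2.656x.
Set SMC = demand: 18.462 + 2.656x = 60.797 - 3.656x → x* = 6.7071.

x* = 6.707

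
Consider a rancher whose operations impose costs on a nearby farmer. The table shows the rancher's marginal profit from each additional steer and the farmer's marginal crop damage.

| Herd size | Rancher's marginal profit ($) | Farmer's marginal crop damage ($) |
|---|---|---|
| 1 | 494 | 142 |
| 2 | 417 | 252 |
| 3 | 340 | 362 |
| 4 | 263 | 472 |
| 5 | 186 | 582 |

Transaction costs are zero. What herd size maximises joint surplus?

Bargaining reaches the level where marginal profit last exceeds marginal crop damage.
That holds through level 2 (417 ≥ 252) but not at 3 (340 < 362).

2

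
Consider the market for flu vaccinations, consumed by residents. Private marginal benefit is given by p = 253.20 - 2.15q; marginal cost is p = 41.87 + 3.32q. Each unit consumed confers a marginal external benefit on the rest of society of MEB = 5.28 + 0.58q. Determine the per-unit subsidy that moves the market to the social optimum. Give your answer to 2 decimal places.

subsidy = 30.97 per unit

Social marginal benefit = demand + MEB = 258.48 - 1.57q.
Set SMB = MC: 258.48 - 1.57q = 41.87 + 3.32q → q* = 44.2965.
The Pigouvian subsidy equals MEB at q*: 5.28 + 0.58×44.2965 = 30.9720.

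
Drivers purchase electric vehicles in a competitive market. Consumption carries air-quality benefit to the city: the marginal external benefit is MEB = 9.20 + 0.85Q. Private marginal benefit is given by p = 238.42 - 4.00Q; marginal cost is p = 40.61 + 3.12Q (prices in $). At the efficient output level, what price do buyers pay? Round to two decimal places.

P = $106.36

Social marginal benefit = demand + MEB = 247.62 - 3.15Q.
Set SMB = MC: 247.62 - 3.15Q = 40.61 + 3.12Q → Q* = 33.0159.
Consumer price on the demand curve at Q*: 238.42 − 4.00×33.0159 = 106.3564.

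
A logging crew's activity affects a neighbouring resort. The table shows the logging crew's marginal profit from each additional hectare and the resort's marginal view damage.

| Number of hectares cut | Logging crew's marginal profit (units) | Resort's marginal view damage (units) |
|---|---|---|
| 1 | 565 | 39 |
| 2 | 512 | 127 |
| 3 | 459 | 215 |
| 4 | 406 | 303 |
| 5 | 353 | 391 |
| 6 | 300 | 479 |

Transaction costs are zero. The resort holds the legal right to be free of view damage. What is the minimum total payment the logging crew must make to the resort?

684

Efficient level: marginal profit ≥ marginal view damage through level 4, so k* = 4.
With the resort holding the right, the logging crew must at least compensate total damage at k*: 39 + 127 + 215 + 303 = 684.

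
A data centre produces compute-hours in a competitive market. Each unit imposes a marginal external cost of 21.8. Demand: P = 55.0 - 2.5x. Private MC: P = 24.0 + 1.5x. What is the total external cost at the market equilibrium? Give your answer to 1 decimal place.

169.0

Market equilibrium (private): 24.0 + 1.5x = 55.0 - 2.5x → x_m = 7.7500.
Total external cost = MEC × x_m = 21.8 × 7.7500 = 168.9500.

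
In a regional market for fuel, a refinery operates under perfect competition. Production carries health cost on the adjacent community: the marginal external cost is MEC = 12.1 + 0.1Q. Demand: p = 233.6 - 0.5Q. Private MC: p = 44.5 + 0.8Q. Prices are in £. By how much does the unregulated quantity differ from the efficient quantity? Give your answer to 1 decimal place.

Market equilibrium (private): 44.5 + 0.8Q = 233.6 - 0.5Q → Q_m = 145.4615.
Social marginal cost = private MC + MEC = 56.6 + 0.9Q.
Set SMC = demand: 56.6 + 0.9Q = 233.6 - 0.5Q → Q* = 126.4286.
Gap = |145.4615 − 126.4286| = 19.0329.

19.0 units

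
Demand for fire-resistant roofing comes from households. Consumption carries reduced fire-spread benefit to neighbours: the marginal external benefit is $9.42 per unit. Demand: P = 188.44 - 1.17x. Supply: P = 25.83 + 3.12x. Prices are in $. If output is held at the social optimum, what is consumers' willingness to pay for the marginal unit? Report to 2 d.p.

Social marginal benefit = demand + MEB = 197.86 - 1.17x.
Set SMB = MC: 197.86 - 1.17x = 25.83 + 3.12x → x* = 40.1002.
Consumer price on the demand curve at x*: 188.44 − 1.17×40.1002 = 141.5228.

P = $141.52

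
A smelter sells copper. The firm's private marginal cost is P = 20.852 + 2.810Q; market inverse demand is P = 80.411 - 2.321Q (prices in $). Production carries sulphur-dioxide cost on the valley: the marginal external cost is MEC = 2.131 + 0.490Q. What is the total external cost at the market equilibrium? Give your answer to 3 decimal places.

$57.747

Market equilibrium (private): 20.852 + 2.810Q = 80.411 - 2.321Q → Q_m = 11.6077.
Total external cost = ∫₀^{Q_m} (2.131 + 0.490Q) dQ = 2.131×11.6077 + ½×0.490×11.6077² = 57.7470.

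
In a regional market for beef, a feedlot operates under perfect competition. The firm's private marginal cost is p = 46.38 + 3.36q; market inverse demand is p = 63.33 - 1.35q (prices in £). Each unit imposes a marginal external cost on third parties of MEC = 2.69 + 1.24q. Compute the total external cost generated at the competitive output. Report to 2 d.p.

£17.71

Market equilibrium (private): 46.38 + 3.36q = 63.33 - 1.35q → q_m = 3.5987.
Total external cost = ∫₀^{q_m} (2.69 + 1.24q) dq = 2.69×3.5987 + ½×1.24×3.5987² = 17.7099.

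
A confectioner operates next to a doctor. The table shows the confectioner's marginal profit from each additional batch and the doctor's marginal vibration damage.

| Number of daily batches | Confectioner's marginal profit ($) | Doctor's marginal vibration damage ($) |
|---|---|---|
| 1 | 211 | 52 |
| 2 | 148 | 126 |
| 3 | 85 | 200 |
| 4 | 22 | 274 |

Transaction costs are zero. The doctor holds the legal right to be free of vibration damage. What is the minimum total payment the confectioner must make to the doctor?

$178

Efficient level: marginal profit ≥ marginal vibration damage through level 2, so k* = 2.
With the doctor holding the right, the confectioner must at least compensate total damage at k*: 52 + 126 = 178.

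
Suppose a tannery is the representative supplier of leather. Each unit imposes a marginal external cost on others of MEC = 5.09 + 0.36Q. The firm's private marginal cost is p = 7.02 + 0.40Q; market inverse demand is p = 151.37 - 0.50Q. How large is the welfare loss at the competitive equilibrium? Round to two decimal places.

Market equilibrium (private): 7.02 + 0.40Q = 151.37 - 0.50Q → Q_m = 160.3889.
Social marginal cost = private MC + MEC = 12.11 + 0.76Q.
Set SMC = demand: 12.11 + 0.76Q = 151.37 - 0.50Q → Q* = 110.5238.
The welfare-loss triangle has base |Q_m − Q*| and height MEC(Q_m) (the vertical gap between SMC and demand is zero at Q* and MEC at Q_m).
DWL = ½ × 49.8651 × 62.8300 = 1566.5121.

DWL = 1566.51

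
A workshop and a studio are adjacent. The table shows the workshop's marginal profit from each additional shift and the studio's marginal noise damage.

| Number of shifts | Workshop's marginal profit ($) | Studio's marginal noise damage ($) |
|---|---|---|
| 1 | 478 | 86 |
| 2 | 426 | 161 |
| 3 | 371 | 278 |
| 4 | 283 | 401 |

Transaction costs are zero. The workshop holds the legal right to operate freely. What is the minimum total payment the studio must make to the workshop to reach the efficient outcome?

Left alone the workshop would choose level 4 (marginal profit stays positive).
Efficient level: k* = 3 (marginal profit ≥ marginal noise damage through 3).
The studio must at least cover the workshop's forgone profit from cutting 4→3: 283 = 283.

$283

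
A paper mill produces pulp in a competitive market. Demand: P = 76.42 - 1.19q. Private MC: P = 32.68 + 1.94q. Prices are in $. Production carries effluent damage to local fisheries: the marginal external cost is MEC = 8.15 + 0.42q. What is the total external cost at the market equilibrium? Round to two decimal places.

$154.90

Market equilibrium (private): 32.68 + 1.94q = 76.42 - 1.19q → q_m = 13.9744.
Total external cost = ∫₀^{q_m} (8.15 + 0.42q) dq = 8.15×13.9744 + ½×0.42×13.9744² = 154.9010.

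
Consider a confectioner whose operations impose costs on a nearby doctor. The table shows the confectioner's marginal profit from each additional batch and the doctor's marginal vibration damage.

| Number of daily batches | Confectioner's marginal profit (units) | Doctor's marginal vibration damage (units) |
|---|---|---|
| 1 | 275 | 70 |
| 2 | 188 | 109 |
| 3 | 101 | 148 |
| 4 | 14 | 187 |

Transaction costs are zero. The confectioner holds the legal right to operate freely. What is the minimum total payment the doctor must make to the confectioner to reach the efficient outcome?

115

Left alone the confectioner would choose level 4 (marginal profit stays positive).
Efficient level: k* = 2 (marginal profit ≥ marginal vibration damage through 2).
The doctor must at least cover the confectioner's forgone profit from cutting 4→2: 101 + 14 = 115.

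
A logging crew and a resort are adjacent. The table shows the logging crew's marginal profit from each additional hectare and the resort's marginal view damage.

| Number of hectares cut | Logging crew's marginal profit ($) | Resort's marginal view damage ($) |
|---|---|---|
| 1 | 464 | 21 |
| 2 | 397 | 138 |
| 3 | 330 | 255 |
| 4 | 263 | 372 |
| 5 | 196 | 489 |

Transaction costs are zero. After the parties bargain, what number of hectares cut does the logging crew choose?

3

Bargaining reaches the level where marginal profit last exceeds marginal view damage.
That holds through level 3 (330 ≥ 255) but not at 4 (263 < 372).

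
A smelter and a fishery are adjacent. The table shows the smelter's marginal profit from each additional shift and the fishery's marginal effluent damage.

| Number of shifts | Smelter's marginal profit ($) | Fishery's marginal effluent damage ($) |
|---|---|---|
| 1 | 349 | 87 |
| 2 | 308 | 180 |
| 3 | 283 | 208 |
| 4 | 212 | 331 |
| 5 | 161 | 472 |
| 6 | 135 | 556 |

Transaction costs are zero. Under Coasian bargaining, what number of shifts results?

Bargaining reaches the level where marginal profit last exceeds marginal effluent damage.
That holds through level 3 (283 ≥ 208) but not at 4 (212 < 331).

3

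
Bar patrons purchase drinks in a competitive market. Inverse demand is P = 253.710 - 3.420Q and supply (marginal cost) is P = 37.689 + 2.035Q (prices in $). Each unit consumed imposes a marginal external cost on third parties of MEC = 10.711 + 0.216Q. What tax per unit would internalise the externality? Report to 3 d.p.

tax = $18.531 per unit

Social marginal benefit = demand − MEC = 242.999 - 3.636Q.
Set SMB = MC: 242.999 - 3.636Q = 37.689 + 2.035Q → Q* = 36.2035.
The Pigouvian tax equals MEC at Q*: 10.711 + 0.216×36.2035 = 18.5310.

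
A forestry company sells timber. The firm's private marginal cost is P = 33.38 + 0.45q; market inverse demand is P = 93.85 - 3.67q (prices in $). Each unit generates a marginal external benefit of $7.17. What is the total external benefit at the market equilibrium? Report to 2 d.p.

$105.24

Market equilibrium (private): 33.38 + 0.45q = 93.85 - 3.67q → q_m = 14.6772.
Total external benefit = MEB × q_m = 7.17 × 14.6772 = 105.2355.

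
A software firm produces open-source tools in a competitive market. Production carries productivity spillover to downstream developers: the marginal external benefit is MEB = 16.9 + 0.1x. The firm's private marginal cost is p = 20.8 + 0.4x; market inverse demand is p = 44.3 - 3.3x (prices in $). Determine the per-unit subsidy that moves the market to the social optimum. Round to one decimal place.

subsidy = $18.0 per unit

Social marginal cost = private MC − MEB = 3.9 + 0.3x.
Set SMC = demand: 3.9 + 0.3x = 44.3 - 3.3x → x* = 11.2222.
The Pigouvian subsidy equals MEB at x*: 16.9 + 0.1×11.2222 = 18.0222.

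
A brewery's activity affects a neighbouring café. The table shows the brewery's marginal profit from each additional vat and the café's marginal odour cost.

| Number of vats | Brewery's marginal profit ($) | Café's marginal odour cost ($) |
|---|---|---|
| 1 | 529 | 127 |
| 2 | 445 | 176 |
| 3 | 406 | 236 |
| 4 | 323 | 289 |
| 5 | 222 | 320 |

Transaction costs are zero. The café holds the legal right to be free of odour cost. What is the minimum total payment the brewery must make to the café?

Efficient level: marginal profit ≥ marginal odour cost through level 4, so k* = 4.
With the café holding the right, the brewery must at least compensate total damage at k*: 127 + 176 + 236 + 289 = 828.

$828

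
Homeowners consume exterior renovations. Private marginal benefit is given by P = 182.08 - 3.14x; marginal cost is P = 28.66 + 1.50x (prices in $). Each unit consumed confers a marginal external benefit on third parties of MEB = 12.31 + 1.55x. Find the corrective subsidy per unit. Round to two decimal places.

subsidy = $95.44 per unit

Social marginal benefit = demand + MEB = 194.39 - 1.59x.
Set SMB = MC: 194.39 - 1.59x = 28.66 + 1.50x → x* = 53.6343.
The Pigouvian subsidy equals MEB at x*: 12.31 + 1.55×53.6343 = 95.4432.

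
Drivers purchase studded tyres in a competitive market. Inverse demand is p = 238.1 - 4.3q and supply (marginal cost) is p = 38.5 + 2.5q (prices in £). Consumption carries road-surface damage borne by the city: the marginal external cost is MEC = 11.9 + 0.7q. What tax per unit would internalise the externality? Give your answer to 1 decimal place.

tax = £29.4 per unit

Social marginal benefit = demand − MEC = 226.2 - 5.0q.
Set SMB = MC: 226.2 - 5.0q = 38.5 + 2.5q → q* = 25.0267.
The Pigouvian tax equals MEC at q*: 11.9 + 0.7×25.0267 = 29.4187.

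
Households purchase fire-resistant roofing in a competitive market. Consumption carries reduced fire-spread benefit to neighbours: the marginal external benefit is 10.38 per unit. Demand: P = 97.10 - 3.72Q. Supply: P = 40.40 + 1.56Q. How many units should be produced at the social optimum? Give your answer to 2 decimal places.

Social marginal benefit = demand + MEB = 107.48 - 3.72Q.
Set SMB = MC: 107.48 - 3.72Q = 40.40 + 1.56Q → Q* = 12.7045.

Q* = 12.70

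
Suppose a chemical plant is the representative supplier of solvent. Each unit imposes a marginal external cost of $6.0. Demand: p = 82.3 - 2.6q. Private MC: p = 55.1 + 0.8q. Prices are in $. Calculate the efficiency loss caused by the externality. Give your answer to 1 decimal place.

Market equilibrium (private): 55.1 + 0.8q = 82.3 - 2.6q → q_m = 8.0000.
Social marginal cost = private MC + MEC = 61.1 + 0.8q.
Set SMC = demand: 61.1 + 0.8q = 82.3 - 2.6q → q* = 6.2353.
The loss is the area between SMC and demand from q* to q_m; with linear curves that's a triangle of height MEC(q_m).
DWL = ½ × 1.7647 × 6.0000 = 5.2941.

DWL = $5.3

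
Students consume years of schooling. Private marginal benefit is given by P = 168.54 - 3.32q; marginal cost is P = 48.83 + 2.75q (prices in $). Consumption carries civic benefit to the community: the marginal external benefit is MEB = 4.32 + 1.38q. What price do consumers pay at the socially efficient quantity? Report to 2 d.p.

Social marginal benefit = demand + MEB = 172.86 - 1.94q.
Set SMB = MC: 172.86 - 1.94q = 48.83 + 2.75q → q* = 26.4456.
Consumer price on the demand curve at q*: 168.54 − 3.32×26.4456 = 80.7406.

P = $80.74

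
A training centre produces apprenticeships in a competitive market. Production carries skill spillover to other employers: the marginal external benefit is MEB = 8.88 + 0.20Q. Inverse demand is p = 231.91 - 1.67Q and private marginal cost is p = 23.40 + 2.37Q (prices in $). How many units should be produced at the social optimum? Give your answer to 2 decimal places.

Q* = 56.61

Social marginal cost = private MC − MEB = 14.52 + 2.17Q.
Set SMC = demand: 14.52 + 2.17Q = 231.91 - 1.67Q → Q* = 56.6120.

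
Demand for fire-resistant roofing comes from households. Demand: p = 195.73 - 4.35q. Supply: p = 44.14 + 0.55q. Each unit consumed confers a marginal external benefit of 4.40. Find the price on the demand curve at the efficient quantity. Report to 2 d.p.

Social marginal benefit = demand + MEB = 200.13 - 4.35q.
Set SMB = MC: 200.13 - 4.35q = 44.14 + 0.55q → q* = 31.8347.
Consumer price on the demand curve at q*: 195.73 − 4.35×31.8347 = 57.2491.

P = 57.25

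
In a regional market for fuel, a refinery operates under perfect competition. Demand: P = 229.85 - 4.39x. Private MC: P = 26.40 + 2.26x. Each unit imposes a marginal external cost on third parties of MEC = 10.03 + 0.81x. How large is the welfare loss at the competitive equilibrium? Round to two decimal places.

DWL = 81.22

Market equilibrium (private): 26.40 + 2.26x = 229.85 - 4.39x → x_m = 30.5940.
Social marginal cost = private MC + MEC = 36.43 + 3.07x.
Set SMC = demand: 36.43 + 3.07x = 229.85 - 4.39x → x* = 25.9276.
Between x* and x_m the wedge SMC − demand runs linearly from 0 to MEC(x_m), so the loss is a triangle.
DWL = ½ × 4.6664 × 34.8111 = 81.2213.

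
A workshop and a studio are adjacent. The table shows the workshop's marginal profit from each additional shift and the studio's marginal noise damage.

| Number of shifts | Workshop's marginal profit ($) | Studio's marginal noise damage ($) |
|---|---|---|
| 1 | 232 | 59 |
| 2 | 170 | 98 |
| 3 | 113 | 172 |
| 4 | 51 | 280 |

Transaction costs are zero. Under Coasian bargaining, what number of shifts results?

2

Bargaining reaches the level where marginal profit last exceeds marginal noise damage.
That holds through level 2 (170 ≥ 98) but not at 3 (113 < 172).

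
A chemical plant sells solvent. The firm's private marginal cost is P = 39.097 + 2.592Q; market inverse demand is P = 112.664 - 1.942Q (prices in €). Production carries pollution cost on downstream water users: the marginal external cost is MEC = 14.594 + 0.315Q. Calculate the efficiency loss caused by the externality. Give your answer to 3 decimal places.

DWL = €40.038

Market equilibrium (private): 39.097 + 2.592Q = 112.664 - 1.942Q → Q_m = 16.2256.
Social marginal cost = private MC + MEC = 53.691 + 2.907Q.
Set SMC = demand: 53.691 + 2.907Q = 112.664 - 1.942Q → Q* = 12.1619.
The loss is the area between SMC and demand from Q* to Q_m; with linear curves that's a triangle of height MEC(Q_m).
DWL = ½ × 4.0637 × 19.7051 = 40.0378.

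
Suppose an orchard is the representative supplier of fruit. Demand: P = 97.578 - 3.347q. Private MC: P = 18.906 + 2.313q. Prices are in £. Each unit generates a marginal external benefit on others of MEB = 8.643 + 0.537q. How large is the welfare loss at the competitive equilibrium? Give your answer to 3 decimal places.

DWL = £25.321

Market equilibrium (private): 18.906 + 2.313q = 97.578 - 3.347q → q_m = 13.8996.
Social marginal cost = private MC − MEB = 10.263 + 1.776q.
Set SMC = demand: 10.263 + 1.776q = 97.578 - 3.347q → q* = 17.0437.
Height of the DWL triangle at q_m is demand(q_m) − SMC(q_m) = MEB(q_m) = 16.1071.
DWL = ½ × 3.1441 × 16.1071 = 25.3212.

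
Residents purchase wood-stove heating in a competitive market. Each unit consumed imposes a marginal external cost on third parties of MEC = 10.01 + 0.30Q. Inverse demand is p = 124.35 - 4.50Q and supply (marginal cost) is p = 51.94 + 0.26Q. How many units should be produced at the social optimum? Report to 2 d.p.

Social marginal benefit = demand − MEC = 114.34 - 4.80Q.
Set SMB = MC: 114.34 - 4.80Q = 51.94 + 0.26Q → Q* = 12.3320.

Q* = 12.33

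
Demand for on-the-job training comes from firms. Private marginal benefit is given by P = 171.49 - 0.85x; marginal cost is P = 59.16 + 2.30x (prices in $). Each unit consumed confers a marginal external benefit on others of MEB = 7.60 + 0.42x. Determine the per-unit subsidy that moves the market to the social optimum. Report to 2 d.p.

Social marginal benefit = demand + MEB = 179.09 - 0.43x.
Set SMB = MC: 179.09 - 0.43x = 59.16 + 2.30x → x* = 43.9304.
The Pigouvian subsidy equals MEB at x*: 7.60 + 0.42×43.9304 = 26.0508.

subsidy = $26.05 per unit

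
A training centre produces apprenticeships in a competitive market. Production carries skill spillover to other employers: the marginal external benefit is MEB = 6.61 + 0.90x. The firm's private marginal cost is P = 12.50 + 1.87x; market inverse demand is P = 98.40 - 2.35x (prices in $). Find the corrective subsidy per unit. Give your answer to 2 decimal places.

subsidy = $31.69 per unit

Social marginal cost = private MC − MEB = 5.89 + 0.97x.
Set SMC = demand: 5.89 + 0.97x = 98.40 - 2.35x → x* = 27.8645.
The Pigouvian subsidy equals MEB at x*: 6.61 + 0.90×27.8645 = 31.6881.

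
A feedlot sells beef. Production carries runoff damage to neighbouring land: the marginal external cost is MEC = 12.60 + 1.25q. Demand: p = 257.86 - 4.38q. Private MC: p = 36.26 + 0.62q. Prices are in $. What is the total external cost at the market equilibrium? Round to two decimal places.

$1786.10

Market equilibrium (private): 36.26 + 0.62q = 257.86 - 4.38q → q_m = 44.3200.
Total external cost = ∫₀^{q_m} (12.60 + 1.25q) dq = 12.60×44.3200 + ½×1.25×44.3200² = 1786.0960.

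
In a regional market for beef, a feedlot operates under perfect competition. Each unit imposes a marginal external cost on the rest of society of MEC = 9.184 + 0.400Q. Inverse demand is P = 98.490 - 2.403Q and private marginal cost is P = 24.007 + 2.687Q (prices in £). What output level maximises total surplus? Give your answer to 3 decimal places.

Social marginal cost = private MC + MEC = 33.191 + 3.087Q.
Set SMC = demand: 33.191 + 3.087Q = 98.490 - 2.403Q → Q* = 11.8942.

Q* = 11.894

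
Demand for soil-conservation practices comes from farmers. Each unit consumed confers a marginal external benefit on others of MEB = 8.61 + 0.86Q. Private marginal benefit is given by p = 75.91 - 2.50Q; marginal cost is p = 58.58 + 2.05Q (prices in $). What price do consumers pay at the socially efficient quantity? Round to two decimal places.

P = $58.34

Social marginal benefit = demand + MEB = 84.52 - 1.64Q.
Set SMB = MC: 84.52 - 1.64Q = 58.58 + 2.05Q → Q* = 7.0298.
Consumer price on the demand curve at Q*: 75.91 − 2.50×7.0298 = 58.3355.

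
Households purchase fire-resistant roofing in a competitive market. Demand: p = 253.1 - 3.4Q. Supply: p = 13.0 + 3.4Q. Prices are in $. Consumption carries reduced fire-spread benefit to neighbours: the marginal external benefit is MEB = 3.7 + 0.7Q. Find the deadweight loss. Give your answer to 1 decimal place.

DWL = $66.2

Market equilibrium (private): 13.0 + 3.4Q = 253.1 - 3.4Q → Q_m = 35.3088.
Social marginal benefit = demand + MEB = 256.8 - 2.7Q.
Set SMB = MC: 256.8 - 2.7Q = 13.0 + 3.4Q → Q* = 39.9672.
The loss is the area between SMB and MC from Q* to Q_m; with linear curves that's a triangle of height MEB(Q_m).
DWL = ½ × 4.6584 × 28.4162 = 66.1870.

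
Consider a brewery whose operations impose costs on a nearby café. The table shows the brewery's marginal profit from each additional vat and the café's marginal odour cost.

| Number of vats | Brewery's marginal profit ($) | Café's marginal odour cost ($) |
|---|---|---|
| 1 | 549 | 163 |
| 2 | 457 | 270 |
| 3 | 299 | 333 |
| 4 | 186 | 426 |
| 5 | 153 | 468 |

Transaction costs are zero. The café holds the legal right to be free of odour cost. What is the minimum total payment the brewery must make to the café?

$433

Efficient level: marginal profit ≥ marginal odour cost through level 2, so k* = 2.
With the café holding the right, the brewery must at least compensate total damage at k*: 163 + 270 = 433.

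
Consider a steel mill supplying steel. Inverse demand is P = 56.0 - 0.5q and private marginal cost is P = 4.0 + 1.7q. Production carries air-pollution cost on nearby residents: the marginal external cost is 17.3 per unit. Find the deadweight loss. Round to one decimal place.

Market equilibrium (private): 4.0 + 1.7q = 56.0 - 0.5q → q_m = 23.6364.
Social marginal cost = private MC + MEC = 21.3 + 1.7q.
Set SMC = demand: 21.3 + 1.7q = 56.0 - 0.5q → q* = 15.7727.
The welfare-loss triangle has base |q_m − q*| and height MEC(q_m) (the vertical gap between SMC and demand is zero at q* and MEC at q_m).
DWL = ½ × 7.8637 × 17.3000 = 68.0210.

DWL = 68.0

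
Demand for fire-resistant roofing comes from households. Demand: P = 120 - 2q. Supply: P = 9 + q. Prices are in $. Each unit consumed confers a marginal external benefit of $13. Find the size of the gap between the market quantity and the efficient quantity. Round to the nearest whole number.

Market equilibrium (private): 9 + q = 120 - 2q → q_m = 37.0000.
Social marginal benefit = demand + MEB = 133 - 2q.
Set SMB = MC: 133 - 2q = 9 + q → q* = 41.3333.
Gap = |37.0000 − 41.3333| = 4.3333.

4 units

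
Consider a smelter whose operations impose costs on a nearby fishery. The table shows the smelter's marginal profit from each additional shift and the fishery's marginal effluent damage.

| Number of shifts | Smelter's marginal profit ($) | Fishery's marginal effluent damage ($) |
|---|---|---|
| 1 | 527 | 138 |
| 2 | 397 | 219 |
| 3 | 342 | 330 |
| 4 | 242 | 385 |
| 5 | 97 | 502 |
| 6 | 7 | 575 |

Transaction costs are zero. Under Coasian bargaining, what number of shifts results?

Bargaining reaches the level where marginal profit last exceeds marginal effluent damage.
That holds through level 3 (342 ≥ 330) but not at 4 (242 < 385).

3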